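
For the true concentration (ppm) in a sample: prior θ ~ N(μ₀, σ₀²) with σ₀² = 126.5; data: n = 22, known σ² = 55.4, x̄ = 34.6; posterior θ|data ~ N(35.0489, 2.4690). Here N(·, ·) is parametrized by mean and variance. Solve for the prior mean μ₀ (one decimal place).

With known observation variance, the Normal–Normal posterior has precision τ_n = τ₀ + n/σ² and mean μ_n = (τ₀μ₀ + (n/σ²)x̄)/τ_n.
Here τ₀ = 1/126.5 = 0.007905 and τ_data = 22/55.4 = 0.397112, so τ_n = 0.405017.
Rearranging for μ₀: μ₀ = (μ_n·τ_n − τ_data·x̄)/τ₀ = (35.0489·0.405017 − 0.397112·34.6) / 0.007905 = 0.455325/0.007905 ≈ 57.6.

μ₀ = 57.6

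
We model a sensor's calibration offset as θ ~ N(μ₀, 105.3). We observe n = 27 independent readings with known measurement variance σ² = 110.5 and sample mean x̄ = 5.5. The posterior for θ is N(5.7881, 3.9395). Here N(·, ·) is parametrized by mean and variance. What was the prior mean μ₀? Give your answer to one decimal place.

The posterior mean is a precision-weighted average: μ_n = (τ₀μ₀ + τ_data·x̄)/(τ₀+τ_data), with τ₀=1/σ₀² and τ_data=n/σ².
Here τ₀ = 1/105.3 = 0.009497 and τ_data = 27/110.5 = 0.244344, so τ_n = 0.253841.
Rearranging for μ₀: μ₀ = (μ_n·τ_n − τ_data·x̄)/τ₀ = (5.7881·0.253841 − 0.244344·5.5) / 0.009497 = 0.125365/0.009497 ≈ 13.2.

μ₀ = 13.2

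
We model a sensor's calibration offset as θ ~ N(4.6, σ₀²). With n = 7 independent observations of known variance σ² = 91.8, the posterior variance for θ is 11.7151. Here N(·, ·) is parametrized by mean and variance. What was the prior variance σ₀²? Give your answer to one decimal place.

Posterior precision equals prior precision plus data precision: 1/σ_n² = 1/σ₀² + n/σ².
So 1/σ₀² = 1/11.7151 − 7/91.8 = 0.085360 − 0.076253 = 0.009107.
Hence σ₀² = 1/0.009107 ≈ 109.8.

σ₀² = 109.8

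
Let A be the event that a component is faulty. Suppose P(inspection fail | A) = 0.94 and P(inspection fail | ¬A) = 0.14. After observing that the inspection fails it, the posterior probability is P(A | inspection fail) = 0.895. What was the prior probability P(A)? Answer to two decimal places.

P(A) = 0.56

Bayes' rule in odds form gives O(A|E) = O(A)·[P(E|A)/P(E|¬A)], hence O(A) = O(A|E)/LR.
Posterior odds = 0.895/(1−0.895) = 8.5238. LR = 0.94/0.14 = 6.7143.
Prior odds = 8.5238/6.7143 = 1.2695, so P(A) = 1.2695/(1+1.2695) ≈ 0.56.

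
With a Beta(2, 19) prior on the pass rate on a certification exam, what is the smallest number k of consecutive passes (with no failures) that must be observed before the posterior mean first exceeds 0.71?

k = 45

After k passes and 0 failures the posterior is Beta(2+k, 19), with mean (2+k)/(2+19+k).
Set (2+k)/(21+k) > 0.71 and solve: k > (0.71·21 − 2)/(1 − 0.71) = 44.517.
The smallest integer exceeding 44.517 is 45.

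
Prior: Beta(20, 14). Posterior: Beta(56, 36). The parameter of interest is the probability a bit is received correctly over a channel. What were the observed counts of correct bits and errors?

Beta is conjugate to the binomial likelihood: posterior = Beta(a+s, b+f).
So s = 56 − 20 = 36 and f = 36 − 14 = 22.

36 correct bits and 22 errors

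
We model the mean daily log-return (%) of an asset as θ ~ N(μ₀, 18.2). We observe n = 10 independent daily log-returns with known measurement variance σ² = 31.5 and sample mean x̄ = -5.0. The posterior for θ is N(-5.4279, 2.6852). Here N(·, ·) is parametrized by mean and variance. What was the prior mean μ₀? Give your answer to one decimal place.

μ₀ = -7.9

With known observation variance, the Normal–Normal posterior has precision τ_n = τ₀ + n/σ² and mean μ_n = (τ₀μ₀ + (n/σ²)x̄)/τ_n.
Here τ₀ = 1/18.2 = 0.054945 and τ_data = 10/31.5 = 0.317460, so τ_n = 0.372405.
Rearranging for μ₀: μ₀ = (μ_n·τ_n − τ_data·x̄)/τ₀ = (-5.4279·0.372405 − 0.317460·-5.0) / 0.054945 = -0.434077/0.054945 ≈ -7.9.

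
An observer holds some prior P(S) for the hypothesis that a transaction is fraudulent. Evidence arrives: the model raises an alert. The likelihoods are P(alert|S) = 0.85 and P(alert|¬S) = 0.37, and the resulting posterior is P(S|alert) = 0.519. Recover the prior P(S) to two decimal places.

P(S) = 0.32

Bayes' rule in odds form gives O(S|E) = O(S)·[P(E|S)/P(E|¬S)], hence O(S) = O(S|E)/LR.
Posterior odds = 0.519/(1−0.519) = 1.0790. LR = 0.85/0.37 = 2.2973.
Prior odds = 1.0790/2.2973 = 0.4697, so P(S) = 0.4697/(1+0.4697) ≈ 0.32.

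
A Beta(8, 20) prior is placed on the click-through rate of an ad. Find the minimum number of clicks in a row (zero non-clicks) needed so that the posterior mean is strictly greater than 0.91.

After k clicks and 0 non-clicks the posterior is Beta(8+k, 20), with mean (8+k)/(8+20+k).
Set (8+k)/(28+k) > 0.91 and solve: k > (0.91·28 − 8)/(1 − 0.91) = 194.222.
The smallest integer exceeding 194.222 is 195, and checking k=195: (203)/(223) = 0.9103 > 0.91.

k = 195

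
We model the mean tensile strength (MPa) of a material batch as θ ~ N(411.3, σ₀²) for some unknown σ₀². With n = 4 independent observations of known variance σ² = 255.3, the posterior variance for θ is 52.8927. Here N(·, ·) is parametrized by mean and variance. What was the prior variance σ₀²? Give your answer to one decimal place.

σ₀² = 308.8

For the Normal–Normal model with known σ², precisions add: τ_n = τ₀ + n/σ².
So 1/σ₀² = 1/52.8927 − 4/255.3 = 0.018906 − 0.015668 = 0.003238.
Hence σ₀² = 1/0.003238 ≈ 308.8.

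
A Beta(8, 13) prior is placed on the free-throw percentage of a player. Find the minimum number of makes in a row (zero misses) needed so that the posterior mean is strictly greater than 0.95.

k = 240

After k makes and 0 misses the posterior is Beta(8+k, 13), with mean (8+k)/(8+13+k).
Set (8+k)/(21+k) > 0.95 and solve: k > (0.95·21 − 8)/(1 − 0.95) = 239.000.
The smallest integer exceeding 239.000 is 240.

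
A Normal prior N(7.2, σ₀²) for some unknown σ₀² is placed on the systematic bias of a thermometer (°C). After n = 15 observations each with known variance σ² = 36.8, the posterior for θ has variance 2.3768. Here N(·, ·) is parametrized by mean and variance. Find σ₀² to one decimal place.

σ₀² = 76.2

Posterior precision equals prior precision plus data precision: 1/σ_n² = 1/σ₀² + n/σ².
So 1/σ₀² = 1/2.3768 − 15/36.8 = 0.420734 − 0.407609 = 0.013125.
Hence σ₀² = 1/0.013125 ≈ 76.2.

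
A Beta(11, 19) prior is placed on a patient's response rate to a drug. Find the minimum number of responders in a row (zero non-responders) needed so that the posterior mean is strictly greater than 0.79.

After k responders and 0 non-responders the posterior is Beta(11+k, 19), with mean (11+k)/(11+19+k).
Set (11+k)/(30+k) > 0.79 and solve: k > (0.79·30 − 11)/(1 − 0.79) = 60.476.
The smallest integer exceeding 60.476 is 61, and checking k=61: (72)/(91) = 0.7912 > 0.79.

k = 61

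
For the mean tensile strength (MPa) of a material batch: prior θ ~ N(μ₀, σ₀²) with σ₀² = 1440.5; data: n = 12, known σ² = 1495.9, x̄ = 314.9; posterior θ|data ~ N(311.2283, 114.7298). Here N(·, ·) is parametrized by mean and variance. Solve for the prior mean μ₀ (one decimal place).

μ₀ = 268.8

With known observation variance, the Normal–Normal posterior has precision τ_n = τ₀ + n/σ² and mean μ_n = (τ₀μ₀ + (n/σ²)x̄)/τ_n.
Here τ₀ = 1/1440.5 = 0.000694 and τ_data = 12/1495.9 = 0.008022, so τ_n = 0.008716.
Rearranging for μ₀: μ₀ = (μ_n·τ_n − τ_data·x̄)/τ₀ = (311.2283·0.008716 − 0.008022·314.9) / 0.000694 = 0.186538/0.000694 ≈ 268.8.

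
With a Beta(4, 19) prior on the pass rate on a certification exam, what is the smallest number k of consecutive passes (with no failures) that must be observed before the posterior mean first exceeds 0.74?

k = 51

After k passes and 0 failures the posterior is Beta(4+k, 19), with mean (4+k)/(4+19+k).
Set (4+k)/(23+k) > 0.74 and solve: k > (0.74·23 − 4)/(1 − 0.74) = 50.077.
The smallest integer exceeding 50.077 is 51, and checking k=51: (55)/(74) = 0.7432 > 0.74.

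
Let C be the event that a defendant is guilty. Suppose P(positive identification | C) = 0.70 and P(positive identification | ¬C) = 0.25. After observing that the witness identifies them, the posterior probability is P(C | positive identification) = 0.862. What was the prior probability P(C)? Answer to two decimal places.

In odds form, posterior odds = prior odds × likelihood ratio, so prior odds = posterior odds ÷ LR.
Posterior odds = 0.862/(1−0.862) = 6.2464. LR = 0.70/0.25 = 2.8000.
Prior odds = 6.2464/2.8000 = 2.2309, so P(C) = 2.2309/(1+2.2309) ≈ 0.69.

P(C) = 0.69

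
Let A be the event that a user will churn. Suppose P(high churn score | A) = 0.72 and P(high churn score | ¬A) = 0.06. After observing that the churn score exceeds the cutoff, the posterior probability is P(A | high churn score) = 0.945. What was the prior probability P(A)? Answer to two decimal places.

P(A) = 0.59

In odds form, posterior odds = prior odds × likelihood ratio, so prior odds = posterior odds ÷ LR.
Posterior odds = 0.945/(1−0.945) = 17.1818. LR = 0.72/0.06 = 12.0000.
Prior odds = 17.1818/12.0000 = 1.4318, so P(A) = 1.4318/(1+1.4318) ≈ 0.59.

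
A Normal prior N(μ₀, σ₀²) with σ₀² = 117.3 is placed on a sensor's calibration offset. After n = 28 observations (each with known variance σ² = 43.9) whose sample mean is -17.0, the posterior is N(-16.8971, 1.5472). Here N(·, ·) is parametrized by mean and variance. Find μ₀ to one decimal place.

With known observation variance, the Normal–Normal posterior has precision τ_n = τ₀ + n/σ² and mean μ_n = (τ₀μ₀ + (n/σ²)x̄)/τ_n.
Here τ₀ = 1/117.3 = 0.008525 and τ_data = 28/43.9 = 0.637813, so τ_n = 0.646338.
Rearranging for μ₀: μ₀ = (μ_n·τ_n − τ_data·x̄)/τ₀ = (-16.8971·0.646338 − 0.637813·-17.0) / 0.008525 = -0.078417/0.008525 ≈ -9.2.

μ₀ = -9.2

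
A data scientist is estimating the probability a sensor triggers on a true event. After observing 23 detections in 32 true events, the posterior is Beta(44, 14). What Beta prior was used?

Under Beta–binomial conjugacy the posterior parameters are (a+s, b+f).
Subtract the data counts: 44−23=21, 14−9=5.

Beta(21, 5)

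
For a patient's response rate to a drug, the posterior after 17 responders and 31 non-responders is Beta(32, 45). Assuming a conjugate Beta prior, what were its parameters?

A Beta(a, b) prior with s successes and f failures in binomial data gives a Beta(a+s, b+f) posterior.
So a = 32 − 17 = 15 and b = 45 − 31 = 14.

Beta(15, 14)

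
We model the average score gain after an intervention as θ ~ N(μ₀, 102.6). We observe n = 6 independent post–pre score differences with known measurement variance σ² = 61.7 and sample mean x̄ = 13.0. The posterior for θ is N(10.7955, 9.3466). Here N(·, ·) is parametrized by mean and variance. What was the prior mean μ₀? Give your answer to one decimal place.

μ₀ = -11.2

With known observation variance, the Normal–Normal posterior has precision τ_n = τ₀ + n/σ² and mean μ_n = (τ₀μ₀ + (n/σ²)x̄)/τ_n.
Here τ₀ = 1/102.6 = 0.009747 and τ_data = 6/61.7 = 0.097245, so τ_n = 0.106992.
Rearranging for μ₀: μ₀ = (μ_n·τ_n − τ_data·x̄)/τ₀ = (10.7955·0.106992 − 0.097245·13.0) / 0.009747 = -0.109153/0.009747 ≈ -11.2.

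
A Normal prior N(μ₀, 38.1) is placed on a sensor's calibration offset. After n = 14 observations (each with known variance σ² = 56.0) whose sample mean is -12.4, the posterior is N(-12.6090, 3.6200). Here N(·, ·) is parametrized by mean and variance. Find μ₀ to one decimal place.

μ₀ = -14.6

The posterior mean is a precision-weighted average: μ_n = (τ₀μ₀ + τ_data·x̄)/(τ₀+τ_data), with τ₀=1/σ₀² and τ_data=n/σ².
Here τ₀ = 1/38.1 = 0.026247 and τ_data = 14/56.0 = 0.250000, so τ_n = 0.276247.
Rearranging for μ₀: μ₀ = (μ_n·τ_n − τ_data·x̄)/τ₀ = (-12.6090·0.276247 − 0.250000·-12.4) / 0.026247 = -0.383198/0.026247 ≈ -14.6.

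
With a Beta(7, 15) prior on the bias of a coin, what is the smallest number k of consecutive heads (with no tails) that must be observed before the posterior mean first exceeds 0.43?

k = 5

After k heads and 0 tails the posterior is Beta(7+k, 15), with mean (7+k)/(7+15+k).
Set (7+k)/(22+k) > 0.43 and solve: k > (0.43·22 − 7)/(1 − 0.43) = 4.316.
The smallest integer exceeding 4.316 is 5, and checking k=5: (12)/(27) = 0.4444 > 0.43.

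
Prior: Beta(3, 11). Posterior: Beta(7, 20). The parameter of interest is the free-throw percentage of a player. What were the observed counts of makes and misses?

4 makes and 9 misses

A Beta(α, β) prior with s successes and f failures in binomial data gives a Beta(α+s, β+f) posterior.
Match parameters: s=7−3=4, f=20−11=9.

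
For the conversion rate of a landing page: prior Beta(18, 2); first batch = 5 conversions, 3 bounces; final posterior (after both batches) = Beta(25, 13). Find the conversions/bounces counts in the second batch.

2 conversions and 8 bounces

Because Beta–binomial updating is additive in the counts, the combined data contributed (α_post−α_prior, β_post−β_prior) successes and failures.
Total across both batches: 25−18=7 conversions, 13−2=11 bounces.
Subtract the first batch: 7−5=2 conversions and 11−3=8 bounces.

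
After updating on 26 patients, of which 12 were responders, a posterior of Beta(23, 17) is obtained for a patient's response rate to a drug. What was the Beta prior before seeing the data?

Beta is conjugate to the binomial likelihood: posterior = Beta(α+s, β+f).
Subtract the data counts: 23−12=11, 17−14=3.

Beta(11, 3)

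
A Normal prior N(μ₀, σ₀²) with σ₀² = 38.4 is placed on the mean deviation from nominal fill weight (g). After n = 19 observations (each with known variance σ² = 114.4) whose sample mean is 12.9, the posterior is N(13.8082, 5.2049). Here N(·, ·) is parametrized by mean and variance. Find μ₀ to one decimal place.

The posterior mean is a precision-weighted average: μ_n = (τ₀μ₀ + τ_data·x̄)/(τ₀+τ_data), with τ₀=1/σ₀² and τ_data=n/σ².
Here τ₀ = 1/38.4 = 0.026042 and τ_data = 19/114.4 = 0.166084, so τ_n = 0.192126.
Rearranging for μ₀: μ₀ = (μ_n·τ_n − τ_data·x̄)/τ₀ = (13.8082·0.192126 − 0.166084·12.9) / 0.026042 = 0.510431/0.026042 ≈ 19.6.

μ₀ = 19.6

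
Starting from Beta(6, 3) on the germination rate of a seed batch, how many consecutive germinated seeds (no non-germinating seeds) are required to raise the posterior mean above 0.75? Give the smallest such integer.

k = 4

After k germinated seeds and 0 non-germinating seeds the posterior is Beta(6+k, 3), with mean (6+k)/(6+3+k).
Set (6+k)/(9+k) > 0.75 and solve: k > (0.75·9 − 6)/(1 − 0.75) = 3.000.
The smallest integer exceeding 3.000 is 4, and checking k=4: (10)/(13) = 0.7692 > 0.75.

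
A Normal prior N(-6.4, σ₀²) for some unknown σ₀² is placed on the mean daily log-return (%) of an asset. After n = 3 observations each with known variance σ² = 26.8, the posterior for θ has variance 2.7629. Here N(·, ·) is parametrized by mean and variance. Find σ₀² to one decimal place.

Posterior precision equals prior precision plus data precision: 1/σ_n² = 1/σ₀² + n/σ².
So 1/σ₀² = 1/2.7629 − 3/26.8 = 0.361939 − 0.111940 = 0.249999.
Hence σ₀² = 1/0.249999 ≈ 4.0.

σ₀² = 4.0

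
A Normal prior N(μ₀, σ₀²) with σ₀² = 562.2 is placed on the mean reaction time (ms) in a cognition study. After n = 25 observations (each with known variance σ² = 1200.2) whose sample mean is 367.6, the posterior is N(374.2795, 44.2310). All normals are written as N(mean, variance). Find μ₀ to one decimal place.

The posterior mean is a precision-weighted average: μ_n = (τ₀μ₀ + τ_data·x̄)/(τ₀+τ_data), with τ₀=1/σ₀² and τ_data=n/σ².
Here τ₀ = 1/562.2 = 0.001779 and τ_data = 25/1200.2 = 0.020830, so τ_n = 0.022609.
Rearranging for μ₀: μ₀ = (μ_n·τ_n − τ_data·x̄)/τ₀ = (374.2795·0.022609 − 0.020830·367.6) / 0.001779 = 0.804977/0.001779 ≈ 452.5.

μ₀ = 452.5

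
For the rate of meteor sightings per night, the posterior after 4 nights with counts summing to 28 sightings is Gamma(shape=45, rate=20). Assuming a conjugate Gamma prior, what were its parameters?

Gamma(shape=17, rate=16)

Gamma–Poisson conjugacy: posterior shape = α + Σxᵢ, posterior rate = β + n.
So α = 45 − 28 = 17 and β = 20 − 4 = 16.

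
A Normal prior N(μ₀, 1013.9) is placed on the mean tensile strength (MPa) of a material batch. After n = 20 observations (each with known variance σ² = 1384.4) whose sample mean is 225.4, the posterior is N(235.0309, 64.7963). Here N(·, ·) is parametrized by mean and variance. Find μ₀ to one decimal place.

μ₀ = 376.1

The posterior mean is a precision-weighted average: μ_n = (τ₀μ₀ + τ_data·x̄)/(τ₀+τ_data), with τ₀=1/σ₀² and τ_data=n/σ².
Here τ₀ = 1/1013.9 = 0.000986 and τ_data = 20/1384.4 = 0.014447, so τ_n = 0.015433.
Rearranging for μ₀: μ₀ = (μ_n·τ_n − τ_data·x̄)/τ₀ = (235.0309·0.015433 − 0.014447·225.4) / 0.000986 = 0.370878/0.000986 ≈ 376.1.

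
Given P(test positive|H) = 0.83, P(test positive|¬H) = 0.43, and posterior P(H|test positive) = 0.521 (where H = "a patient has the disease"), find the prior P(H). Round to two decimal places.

In odds form, posterior odds = prior odds × likelihood ratio, so prior odds = posterior odds ÷ LR.
Posterior odds = 0.521/(1−0.521) = 1.0877. LR = 0.83/0.43 = 1.9302.
Prior odds = 1.0877/1.9302 = 0.5635, so P(H) = 0.5635/(1+0.5635) ≈ 0.36.

P(H) = 0.36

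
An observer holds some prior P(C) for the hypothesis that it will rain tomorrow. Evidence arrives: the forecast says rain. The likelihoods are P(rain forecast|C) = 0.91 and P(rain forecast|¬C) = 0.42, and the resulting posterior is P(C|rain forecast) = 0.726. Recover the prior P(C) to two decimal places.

In odds form, posterior odds = prior odds × likelihood ratio, so prior odds = posterior odds ÷ LR.
Posterior odds = 0.726/(1−0.726) = 2.6496. LR = 0.91/0.42 = 2.1667.
Prior odds = 2.6496/2.1667 = 1.2229, so P(C) = 1.2229/(1+1.2229) ≈ 0.55.

P(C) = 0.55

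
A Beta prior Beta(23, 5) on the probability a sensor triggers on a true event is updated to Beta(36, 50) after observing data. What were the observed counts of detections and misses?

13 detections and 45 misses

Under Beta–binomial conjugacy the posterior parameters are (a+s, b+f).
So s = 36 − 23 = 13 and f = 50 − 5 = 45.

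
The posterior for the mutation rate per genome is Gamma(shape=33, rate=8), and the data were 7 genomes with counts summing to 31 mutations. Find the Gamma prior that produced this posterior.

Gamma(shape=2, rate=1)

A Gamma(α, β) prior (rate parametrization) on a Poisson rate with n observations summing to S gives posterior Gamma(α+S, β+n).
So α = 33 − 31 = 2 and β = 8 − 7 = 1.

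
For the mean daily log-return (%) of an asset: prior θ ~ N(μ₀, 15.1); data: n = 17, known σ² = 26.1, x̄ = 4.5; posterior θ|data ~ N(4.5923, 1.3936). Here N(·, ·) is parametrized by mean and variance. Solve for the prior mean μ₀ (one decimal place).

The posterior mean is a precision-weighted average: μ_n = (τ₀μ₀ + τ_data·x̄)/(τ₀+τ_data), with τ₀=1/σ₀² and τ_data=n/σ².
Here τ₀ = 1/15.1 = 0.066225 and τ_data = 17/26.1 = 0.651341, so τ_n = 0.717566.
Rearranging for μ₀: μ₀ = (μ_n·τ_n − τ_data·x̄)/τ₀ = (4.5923·0.717566 − 0.651341·4.5) / 0.066225 = 0.364244/0.066225 ≈ 5.5.

μ₀ = 5.5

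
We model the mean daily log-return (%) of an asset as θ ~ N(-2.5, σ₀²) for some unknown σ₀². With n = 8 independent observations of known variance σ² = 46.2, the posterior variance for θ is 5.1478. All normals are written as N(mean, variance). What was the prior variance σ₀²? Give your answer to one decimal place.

For the Normal–Normal model with known σ², precisions add: τ_n = τ₀ + n/σ².
So 1/σ₀² = 1/5.1478 − 8/46.2 = 0.194258 − 0.173160 = 0.021098.
Hence σ₀² = 1/0.021098 ≈ 47.4.

σ₀² = 47.4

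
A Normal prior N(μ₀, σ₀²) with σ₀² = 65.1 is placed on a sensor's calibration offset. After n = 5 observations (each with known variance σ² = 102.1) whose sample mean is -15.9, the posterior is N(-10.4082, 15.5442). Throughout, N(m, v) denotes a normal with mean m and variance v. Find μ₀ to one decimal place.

The posterior mean is a precision-weighted average: μ_n = (τ₀μ₀ + τ_data·x̄)/(τ₀+τ_data), with τ₀=1/σ₀² and τ_data=n/σ².
Here τ₀ = 1/65.1 = 0.015361 and τ_data = 5/102.1 = 0.048972, so τ_n = 0.064333.
Rearranging for μ₀: μ₀ = (μ_n·τ_n − τ_data·x̄)/τ₀ = (-10.4082·0.064333 − 0.048972·-15.9) / 0.015361 = 0.109064/0.015361 ≈ 7.1.

μ₀ = 7.1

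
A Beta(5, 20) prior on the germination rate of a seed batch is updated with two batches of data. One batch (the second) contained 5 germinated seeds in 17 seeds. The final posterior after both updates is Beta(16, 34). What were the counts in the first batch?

6 germinated seeds and 2 non-germinating seeds

Sequential conjugate updates are equivalent to a single update on the pooled data, so total successes = posterior α − prior α and total failures = posterior β − prior β.
Total across both batches: 16−5=11 germinated seeds, 34−20=14 non-germinating seeds.
Subtract the second batch: 11−5=6 germinated seeds and 14−12=2 non-germinating seeds.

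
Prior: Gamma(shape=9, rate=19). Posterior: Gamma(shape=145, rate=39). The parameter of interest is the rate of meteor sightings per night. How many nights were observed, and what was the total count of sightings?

n = 20 nights with total 136 sightings

A Gamma(α, β) prior (rate parametrization) on a Poisson rate with n observations summing to S gives posterior Gamma(α+S, β+n).
Matching: Σxᵢ = 145 − 9 = 136 and n = 39 − 19 = 20.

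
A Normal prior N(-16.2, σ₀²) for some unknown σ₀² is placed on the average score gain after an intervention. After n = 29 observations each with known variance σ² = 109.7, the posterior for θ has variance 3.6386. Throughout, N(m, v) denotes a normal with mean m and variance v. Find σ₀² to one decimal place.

σ₀² = 95.5

For the Normal–Normal model with known σ², precisions add: τ_n = τ₀ + n/σ².
So 1/σ₀² = 1/3.6386 − 29/109.7 = 0.274831 − 0.264357 = 0.010474.
Hence σ₀² = 1/0.010474 ≈ 95.5.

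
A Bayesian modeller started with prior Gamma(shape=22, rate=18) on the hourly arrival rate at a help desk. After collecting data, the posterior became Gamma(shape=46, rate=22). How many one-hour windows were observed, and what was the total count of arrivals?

n = 4 one-hour windows with total 24 arrivals

A Gamma(α, β) prior (rate parametrization) on a Poisson rate with n observations summing to S gives posterior Gamma(α+S, β+n).
Matching: Σxᵢ = 46 − 22 = 24 and n = 22 − 18 = 4.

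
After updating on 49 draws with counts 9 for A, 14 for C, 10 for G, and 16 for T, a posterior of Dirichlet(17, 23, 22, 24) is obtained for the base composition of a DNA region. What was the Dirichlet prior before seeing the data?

For a Dirichlet(α) prior with multinomial counts c, the posterior is Dirichlet(α + c) componentwise.
Subtract each count from the matching posterior parameter: 17−9=8, 23−14=9, 22−10=12, 24−16=8.

Dirichlet(8, 9, 12, 8)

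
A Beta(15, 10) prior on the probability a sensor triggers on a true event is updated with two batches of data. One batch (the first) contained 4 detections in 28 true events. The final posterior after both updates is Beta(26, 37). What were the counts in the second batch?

7 detections and 3 misses

Because Beta–binomial updating is additive in the counts, the combined data contributed (α_post−α_prior, β_post−β_prior) successes and failures.
Total across both batches: 26−15=11 detections, 37−10=27 misses.
Subtract the first batch: 11−4=7 detections and 27−24=3 misses.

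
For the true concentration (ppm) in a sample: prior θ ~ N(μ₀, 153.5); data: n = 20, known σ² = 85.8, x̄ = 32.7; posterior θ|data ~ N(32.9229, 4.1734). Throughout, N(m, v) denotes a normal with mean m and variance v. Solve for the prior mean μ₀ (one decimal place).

μ₀ = 40.9

The posterior mean is a precision-weighted average: μ_n = (τ₀μ₀ + τ_data·x̄)/(τ₀+τ_data), with τ₀=1/σ₀² and τ_data=n/σ².
Here τ₀ = 1/153.5 = 0.006515 and τ_data = 20/85.8 = 0.233100, so τ_n = 0.239615.
Rearranging for μ₀: μ₀ = (μ_n·τ_n − τ_data·x̄)/τ₀ = (32.9229·0.239615 − 0.233100·32.7) / 0.006515 = 0.266451/0.006515 ≈ 40.9.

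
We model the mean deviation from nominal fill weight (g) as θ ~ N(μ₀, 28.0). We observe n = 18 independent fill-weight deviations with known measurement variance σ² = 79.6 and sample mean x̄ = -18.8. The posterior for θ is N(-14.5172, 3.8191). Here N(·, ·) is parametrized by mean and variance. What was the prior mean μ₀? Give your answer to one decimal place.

μ₀ = 12.6

The posterior mean is a precision-weighted average: μ_n = (τ₀μ₀ + τ_data·x̄)/(τ₀+τ_data), with τ₀=1/σ₀² and τ_data=n/σ².
Here τ₀ = 1/28.0 = 0.035714 and τ_data = 18/79.6 = 0.226131, so τ_n = 0.261845.
Rearranging for μ₀: μ₀ = (μ_n·τ_n − τ_data·x̄)/τ₀ = (-14.5172·0.261845 − 0.226131·-18.8) / 0.035714 = 0.450007/0.035714 ≈ 12.6.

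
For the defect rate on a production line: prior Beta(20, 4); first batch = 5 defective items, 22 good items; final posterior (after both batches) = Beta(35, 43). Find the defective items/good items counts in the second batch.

Because Beta–binomial updating is additive in the counts, the combined data contributed (α_post−α_prior, β_post−β_prior) successes and failures.
Total across both batches: 35−20=15 defective items, 43−4=39 good items.
Subtract the first batch: 15−5=10 defective items and 39−22=17 good items.

10 defective items and 17 good items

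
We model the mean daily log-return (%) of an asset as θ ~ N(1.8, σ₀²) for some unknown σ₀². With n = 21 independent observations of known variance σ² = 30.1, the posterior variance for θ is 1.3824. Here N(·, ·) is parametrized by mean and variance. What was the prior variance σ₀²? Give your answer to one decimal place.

σ₀² = 38.9

Posterior precision equals prior precision plus data precision: 1/σ_n² = 1/σ₀² + n/σ².
So 1/σ₀² = 1/1.3824 − 21/30.1 = 0.723380 − 0.697674 = 0.025706.
Hence σ₀² = 1/0.025706 ≈ 38.9.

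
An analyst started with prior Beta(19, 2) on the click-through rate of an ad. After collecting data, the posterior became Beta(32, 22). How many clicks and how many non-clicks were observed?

Under Beta–binomial conjugacy the posterior parameters are (a+s, b+f).
So s = 32 − 19 = 13 and f = 22 − 2 = 20.

13 clicks and 20 non-clicks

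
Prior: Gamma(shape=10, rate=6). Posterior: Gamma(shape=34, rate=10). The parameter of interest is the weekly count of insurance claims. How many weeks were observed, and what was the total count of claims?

n = 4 weeks with total 24 claims

A Gamma(α, β) prior (rate parametrization) on a Poisson rate with n observations summing to S gives posterior Gamma(α+S, β+n).
Matching: Σxᵢ = 34 − 10 = 24 and n = 10 − 6 = 4.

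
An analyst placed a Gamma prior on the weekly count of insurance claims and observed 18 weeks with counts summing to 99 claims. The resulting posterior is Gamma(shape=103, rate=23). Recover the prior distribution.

Gamma–Poisson conjugacy: posterior shape = α + Σxᵢ, posterior rate = β + n.
So α = 103 − 99 = 4 and β = 23 − 18 = 5.

Gamma(shape=4, rate=5)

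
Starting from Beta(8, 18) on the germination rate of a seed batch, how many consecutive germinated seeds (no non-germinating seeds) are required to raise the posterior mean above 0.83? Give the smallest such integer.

After k germinated seeds and 0 non-germinating seeds the posterior is Beta(8+k, 18), with mean (8+k)/(8+18+k).
Set (8+k)/(26+k) > 0.83 and solve: k > (0.83·26 − 8)/(1 − 0.83) = 79.882.
The smallest integer exceeding 79.882 is 80.

k = 80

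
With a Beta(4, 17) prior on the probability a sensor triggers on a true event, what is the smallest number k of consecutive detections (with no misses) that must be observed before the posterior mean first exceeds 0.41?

After k detections and 0 misses the posterior is Beta(4+k, 17), with mean (4+k)/(4+17+k).
Set (4+k)/(21+k) > 0.41 and solve: k > (0.41·21 − 4)/(1 − 0.41) = 7.814.
The smallest integer exceeding 7.814 is 8, and checking k=8: (12)/(29) = 0.4138 > 0.41.

k = 8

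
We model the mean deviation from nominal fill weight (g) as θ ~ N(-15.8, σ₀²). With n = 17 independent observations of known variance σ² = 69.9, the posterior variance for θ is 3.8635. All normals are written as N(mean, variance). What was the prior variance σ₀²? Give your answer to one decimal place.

σ₀² = 64.0

For the Normal–Normal model with known σ², precisions add: τ_n = τ₀ + n/σ².
So 1/σ₀² = 1/3.8635 − 17/69.9 = 0.258833 − 0.243205 = 0.015628.
Hence σ₀² = 1/0.015628 ≈ 64.0.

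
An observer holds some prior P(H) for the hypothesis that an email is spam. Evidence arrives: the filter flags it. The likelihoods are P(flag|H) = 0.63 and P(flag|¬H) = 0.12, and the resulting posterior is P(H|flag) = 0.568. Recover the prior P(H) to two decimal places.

P(H) = 0.20

In odds form, posterior odds = prior odds × likelihood ratio, so prior odds = posterior odds ÷ LR.
Posterior odds = 0.568/(1−0.568) = 1.3148. LR = 0.63/0.12 = 5.2500.
Prior odds = 1.3148/5.2500 = 0.2504, so P(H) = 0.2504/(1+0.2504) ≈ 0.20.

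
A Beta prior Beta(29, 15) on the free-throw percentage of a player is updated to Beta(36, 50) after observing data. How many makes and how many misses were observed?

A Beta(a, b) prior with s successes and f failures in binomial data gives a Beta(a+s, b+f) posterior.
So s = 36 − 29 = 7 and f = 50 − 15 = 35.

7 makes and 35 misses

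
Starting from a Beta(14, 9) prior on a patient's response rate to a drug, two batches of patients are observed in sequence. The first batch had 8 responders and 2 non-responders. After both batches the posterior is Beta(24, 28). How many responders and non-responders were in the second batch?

Because Beta–binomial updating is additive in the counts, the combined data contributed (α_post−α_prior, β_post−β_prior) successes and failures.
Total across both batches: 24−14=10 responders, 28−9=19 non-responders.
Subtract the first batch: 10−8=2 responders and 19−2=17 non-responders.

2 responders and 17 non-responders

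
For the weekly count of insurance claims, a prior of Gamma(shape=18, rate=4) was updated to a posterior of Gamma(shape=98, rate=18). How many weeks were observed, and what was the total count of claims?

Gamma–Poisson conjugacy: posterior shape = α + Σxᵢ, posterior rate = β + n.
Matching: Σxᵢ = 98 − 18 = 80 and n = 18 − 4 = 14.

n = 14 weeks with total 80 claims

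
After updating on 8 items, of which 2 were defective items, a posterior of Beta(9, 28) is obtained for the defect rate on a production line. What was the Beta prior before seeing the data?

Under Beta–binomial conjugacy the posterior parameters are (α+s, β+f).
So α = 9 − 2 = 7 and β = 28 − 6 = 22.

Beta(7, 22)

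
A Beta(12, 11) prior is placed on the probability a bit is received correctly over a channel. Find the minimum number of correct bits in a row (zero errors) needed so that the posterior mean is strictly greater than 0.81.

k = 35

After k correct bits and 0 errors the posterior is Beta(12+k, 11), with mean (12+k)/(12+11+k).
Set (12+k)/(23+k) > 0.81 and solve: k > (0.81·23 − 12)/(1 − 0.81) = 34.895.
The smallest integer exceeding 34.895 is 35.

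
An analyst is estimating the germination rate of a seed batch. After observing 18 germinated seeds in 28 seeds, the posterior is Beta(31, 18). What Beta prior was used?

Beta(13, 8)

Beta is conjugate to the binomial likelihood: posterior = Beta(a+s, b+f).
So a = 31 − 18 = 13 and b = 18 − 10 = 8.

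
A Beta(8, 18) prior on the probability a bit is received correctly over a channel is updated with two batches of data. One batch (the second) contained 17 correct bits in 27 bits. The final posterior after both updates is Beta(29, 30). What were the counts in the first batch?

Sequential conjugate updates are equivalent to a single update on the pooled data, so total successes = posterior α − prior α and total failures = posterior β − prior β.
Total across both batches: 29−8=21 correct bits, 30−18=12 errors.
Subtract the second batch: 21−17=4 correct bits and 12−10=2 errors.

4 correct bits and 2 errors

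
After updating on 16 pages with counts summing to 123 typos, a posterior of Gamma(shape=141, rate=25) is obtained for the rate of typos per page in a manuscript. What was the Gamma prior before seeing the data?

A Gamma(α, β) prior (rate parametrization) on a Poisson rate with n observations summing to S gives posterior Gamma(α+S, β+n).
So α = 141 − 123 = 18 and β = 25 − 16 = 9.

Gamma(shape=18, rate=9)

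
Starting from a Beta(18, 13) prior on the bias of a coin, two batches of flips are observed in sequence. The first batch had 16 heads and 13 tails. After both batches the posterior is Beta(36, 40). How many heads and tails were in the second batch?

Because Beta–binomial updating is additive in the counts, the combined data contributed (α_post−α_prior, β_post−β_prior) successes and failures.
Total across both batches: 36−18=18 heads, 40−13=27 tails.
Subtract the first batch: 18−16=2 heads and 27−13=14 tails.

2 heads and 14 tails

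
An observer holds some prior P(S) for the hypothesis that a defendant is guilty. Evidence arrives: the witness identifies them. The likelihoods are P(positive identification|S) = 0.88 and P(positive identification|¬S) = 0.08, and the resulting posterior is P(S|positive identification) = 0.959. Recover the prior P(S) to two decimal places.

P(S) = 0.68

In odds form, posterior odds = prior odds × likelihood ratio, so prior odds = posterior odds ÷ LR.
Posterior odds = 0.959/(1−0.959) = 23.3902. LR = 0.88/0.08 = 11.0000.
Prior odds = 23.3902/11.0000 = 2.1264, so P(S) = 2.1264/(1+2.1264) ≈ 0.68.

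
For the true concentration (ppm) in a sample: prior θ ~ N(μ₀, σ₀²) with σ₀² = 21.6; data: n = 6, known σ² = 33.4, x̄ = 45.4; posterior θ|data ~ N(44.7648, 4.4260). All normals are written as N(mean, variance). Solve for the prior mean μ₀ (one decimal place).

μ₀ = 42.3

With known observation variance, the Normal–Normal posterior has precision τ_n = τ₀ + n/σ² and mean μ_n = (τ₀μ₀ + (n/σ²)x̄)/τ_n.
Here τ₀ = 1/21.6 = 0.046296 and τ_data = 6/33.4 = 0.179641, so τ_n = 0.225937.
Rearranging for μ₀: μ₀ = (μ_n·τ_n − τ_data·x̄)/τ₀ = (44.7648·0.225937 − 0.179641·45.4) / 0.046296 = 1.958323/0.046296 ≈ 42.3.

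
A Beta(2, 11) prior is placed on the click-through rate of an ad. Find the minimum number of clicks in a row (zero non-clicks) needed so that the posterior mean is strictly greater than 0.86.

k = 66

After k clicks and 0 non-clicks the posterior is Beta(2+k, 11), with mean (2+k)/(2+11+k).
Set (2+k)/(13+k) > 0.86 and solve: k > (0.86·13 − 2)/(1 − 0.86) = 65.571.
The smallest integer exceeding 65.571 is 66, and checking k=66: (68)/(79) = 0.8608 > 0.86.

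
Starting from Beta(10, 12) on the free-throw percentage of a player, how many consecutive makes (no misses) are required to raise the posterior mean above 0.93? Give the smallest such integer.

k = 150

After k makes and 0 misses the posterior is Beta(10+k, 12), with mean (10+k)/(10+12+k).
Set (10+k)/(22+k) > 0.93 and solve: k > (0.93·22 − 10)/(1 − 0.93) = 149.429.
The smallest integer exceeding 149.429 is 150.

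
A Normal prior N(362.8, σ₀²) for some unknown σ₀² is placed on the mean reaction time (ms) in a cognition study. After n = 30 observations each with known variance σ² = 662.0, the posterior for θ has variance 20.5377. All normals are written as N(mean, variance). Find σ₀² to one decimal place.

Posterior precision equals prior precision plus data precision: 1/σ_n² = 1/σ₀² + n/σ².
So 1/σ₀² = 1/20.5377 − 30/662.0 = 0.048691 − 0.045317 = 0.003374.
Hence σ₀² = 1/0.003374 ≈ 296.4.

σ₀² = 296.4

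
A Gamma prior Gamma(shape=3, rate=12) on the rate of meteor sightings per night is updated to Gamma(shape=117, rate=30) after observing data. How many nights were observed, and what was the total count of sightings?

Gamma–Poisson conjugacy: posterior shape = α + Σxᵢ, posterior rate = β + n.
Matching: Σxᵢ = 117 − 3 = 114 and n = 30 − 12 = 18.

n = 18 nights with total 114 sightings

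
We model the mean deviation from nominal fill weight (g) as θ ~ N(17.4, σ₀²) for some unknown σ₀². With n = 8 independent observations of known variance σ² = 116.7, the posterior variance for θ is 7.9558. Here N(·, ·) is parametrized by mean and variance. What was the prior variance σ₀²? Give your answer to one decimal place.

For the Normal–Normal model with known σ², precisions add: τ_n = τ₀ + n/σ².
So 1/σ₀² = 1/7.9558 − 8/116.7 = 0.125694 − 0.068552 = 0.057142.
Hence σ₀² = 1/0.057142 ≈ 17.5.

σ₀² = 17.5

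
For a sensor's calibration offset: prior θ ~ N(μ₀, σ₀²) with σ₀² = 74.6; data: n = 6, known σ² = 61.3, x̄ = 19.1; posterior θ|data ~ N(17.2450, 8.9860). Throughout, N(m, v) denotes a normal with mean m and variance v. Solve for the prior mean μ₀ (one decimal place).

μ₀ = 3.7

With known observation variance, the Normal–Normal posterior has precision τ_n = τ₀ + n/σ² and mean μ_n = (τ₀μ₀ + (n/σ²)x̄)/τ_n.
Here τ₀ = 1/74.6 = 0.013405 and τ_data = 6/61.3 = 0.097879, so τ_n = 0.111284.
Rearranging for μ₀: μ₀ = (μ_n·τ_n − τ_data·x̄)/τ₀ = (17.2450·0.111284 − 0.097879·19.1) / 0.013405 = 0.049604/0.013405 ≈ 3.7.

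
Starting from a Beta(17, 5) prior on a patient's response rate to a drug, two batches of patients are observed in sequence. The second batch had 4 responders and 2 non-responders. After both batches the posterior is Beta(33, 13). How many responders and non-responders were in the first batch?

Sequential conjugate updates are equivalent to a single update on the pooled data, so total successes = posterior α − prior α and total failures = posterior β − prior β.
Total across both batches: 33−17=16 responders, 13−5=8 non-responders.
Subtract the second batch: 16−4=12 responders and 8−2=6 non-responders.

12 responders and 6 non-responders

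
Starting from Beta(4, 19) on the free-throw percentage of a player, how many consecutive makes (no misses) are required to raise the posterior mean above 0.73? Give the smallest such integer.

After k makes and 0 misses the posterior is Beta(4+k, 19), with mean (4+k)/(4+19+k).
Set (4+k)/(23+k) > 0.73 and solve: k > (0.73·23 − 4)/(1 − 0.73) = 47.370.
The smallest integer exceeding 47.370 is 48.

k = 48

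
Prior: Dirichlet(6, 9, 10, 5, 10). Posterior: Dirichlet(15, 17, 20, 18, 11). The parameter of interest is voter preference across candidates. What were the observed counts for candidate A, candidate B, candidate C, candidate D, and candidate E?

For a Dirichlet(α) prior with multinomial counts c, the posterior is Dirichlet(α + c) componentwise.
Counts are posterior − prior componentwise: 15−6=9, 17−9=8, 20−10=10, 18−5=13, 11−10=1.

counts (9, 8, 10, 13, 1)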